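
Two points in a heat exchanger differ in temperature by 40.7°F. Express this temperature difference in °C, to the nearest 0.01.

An interval of 1°F corresponds to 5/9°C.
40.7 × 5/9 = 22.61.

22.61°C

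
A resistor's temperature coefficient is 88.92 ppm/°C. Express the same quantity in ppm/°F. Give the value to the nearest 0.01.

Since only a temperature interval is involved, the additive offset between the scales drops out.
A change of 1°F is a change of 5/9°C, so per °F the value is 88.92 × 5/9 = 49.40.

49.40 ppm/°F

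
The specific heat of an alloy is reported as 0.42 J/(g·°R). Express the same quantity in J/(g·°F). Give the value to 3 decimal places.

The quantity depends on a temperature interval, so only the ratio of degree sizes applies; the offset between the scales is irrelevant.
A change of 1°F is a change of 1°R, so per °F the value is 0.42 × 1 = 0.420.

0.420 J/(g·°F)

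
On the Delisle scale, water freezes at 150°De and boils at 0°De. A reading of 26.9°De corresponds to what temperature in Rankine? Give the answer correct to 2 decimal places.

Linear interpolation between the fixed points: C = (26.9 - 150) × 100 / (0 - 150) = 82.0667°C.
Then 82.0667 × 1.8 + 491.67 = 639.39°R.

639.39°R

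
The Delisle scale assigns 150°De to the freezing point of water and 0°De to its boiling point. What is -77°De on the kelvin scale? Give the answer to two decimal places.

Linear interpolation between the fixed points: C = (-77 - 150) × 100 / (0 - 150) = 151.3333°C.
Then 151.3333 + 273.15 = 424.48 K.

424.48 K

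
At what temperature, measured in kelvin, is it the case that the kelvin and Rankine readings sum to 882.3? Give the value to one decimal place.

Let K be the kelvin reading. The Rankine reading is R = 1.8·K.
Require K + R = 882.3: (2.8)·K = 882.3.
K = (882.3) / (2.8) = 315.1.

315.1 K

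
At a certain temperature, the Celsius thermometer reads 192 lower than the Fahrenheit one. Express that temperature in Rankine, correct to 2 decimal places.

851.67°R

Let x be the Fahrenheit reading; then the Celsius reading is 5/9·x - 17.7778.
(5/9·x - 17.7778) - x = -192  ⇒  (-4/9)·x = -174.222  ⇒  x = 392.0000°F.
In Celsius: (392 - 32) × 5/9 = 200.0000°C.
In Rankine: 200.0000 × 1.8 + 491.67 = 851.67°R.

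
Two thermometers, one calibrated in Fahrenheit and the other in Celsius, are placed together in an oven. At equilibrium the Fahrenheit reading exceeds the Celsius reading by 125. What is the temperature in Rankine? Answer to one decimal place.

700.9°R

Let x be the Fahrenheit reading; then the Celsius reading is 5/9·x - 17.7778.
(5/9·x - 17.7778) - x = -125  ⇒  (-4/9)·x = -107.222  ⇒  x = 241.2500°F.
In Celsius: (241.25 - 32) × 5/9 = 116.2500°C.
In Rankine: 116.2500 × 1.8 + 491.67 = 700.9°R.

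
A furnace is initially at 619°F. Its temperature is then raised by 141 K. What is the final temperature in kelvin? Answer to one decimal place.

Initial temperature in Celsius: (619 - 32) × 5/9 = 326.1111°C.
The 141 K change is an interval; Kelvin and Celsius degrees are the same size, so ΔC = +141°C.
Final Celsius temperature: 326.1111 + 141.0000 = 467.1111°C.
In kelvin: 467.1111 + 273.15 = 740.3 K.

740.3 K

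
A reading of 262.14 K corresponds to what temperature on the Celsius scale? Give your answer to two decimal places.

In Celsius: 262.14 - 273.15 = -11.0100°C.

-11.01°C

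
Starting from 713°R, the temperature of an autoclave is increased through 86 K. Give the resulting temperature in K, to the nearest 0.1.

482.1 K

Initial temperature in Celsius: (713 - 491.67) × 5/9 = 122.9611°C.
The 86 K change is an interval; Kelvin and Celsius degrees are the same size, so ΔC = +86°C.
Final Celsius temperature: 122.9611 + 86.0000 = 208.9611°C.
In kelvin: 208.9611 + 273.15 = 482.1 K.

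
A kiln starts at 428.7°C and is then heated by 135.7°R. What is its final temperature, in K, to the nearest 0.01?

The 135.7°R change is an interval, so only the factor 5/9 applies: +135.7 × 5/9 = +75.3889°C.
Final Celsius temperature: 428.7000 + 75.3889 = 504.0889°C.
In kelvin: 504.0889 + 273.15 = 777.24 K.

777.24 K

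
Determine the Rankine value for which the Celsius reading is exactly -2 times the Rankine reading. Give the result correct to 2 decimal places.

106.88°R

Let R be the Rankine reading. The Celsius reading is C = 5/9·R - 273.15.
Require C = -2·R: 5/9·R - 273.15 = -2·R.
(23/9)·R = 273.15  ⇒  R = 106.88.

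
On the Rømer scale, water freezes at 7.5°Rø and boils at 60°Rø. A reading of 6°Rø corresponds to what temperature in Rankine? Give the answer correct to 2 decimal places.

486.53°R

Linear interpolation between the fixed points: C = (6 - 7.5) × 100 / (60 - 7.5) = -2.8571°C.
Then -2.8571 × 1.8 + 491.67 = 486.53°R.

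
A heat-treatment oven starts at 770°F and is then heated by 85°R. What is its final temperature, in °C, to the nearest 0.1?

457.2°C

Initial temperature in Celsius: (770 - 32) × 5/9 = 410.0000°C.
The 85°R change is an interval, so only the factor 5/9 applies: +85 × 5/9 = +47.2222°C.
Final Celsius temperature: 410.0000 + 47.2222 = 457.2222°C.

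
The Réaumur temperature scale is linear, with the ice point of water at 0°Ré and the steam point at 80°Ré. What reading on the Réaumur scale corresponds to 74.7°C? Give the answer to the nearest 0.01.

Linearly onto the Réaumur scale: 0 + (74.7000 / 100) × (80 - 0) = 59.76°Ré.

59.76°Ré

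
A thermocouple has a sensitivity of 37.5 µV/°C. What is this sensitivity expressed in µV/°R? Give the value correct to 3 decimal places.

20.833 µV/°R

The quantity depends on a temperature interval, so only the ratio of degree sizes applies; the offset between the scales is irrelevant.
A change of 1°R is a change of 5/9°C, so per °R the value is 37.5 × 5/9 = 20.833.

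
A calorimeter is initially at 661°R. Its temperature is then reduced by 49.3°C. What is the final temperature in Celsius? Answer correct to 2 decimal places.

44.77°C

Initial temperature in Celsius: (661 - 491.67) × 5/9 = 94.0722°C.
Final Celsius temperature: 94.0722 - 49.3000 = 44.7722°C.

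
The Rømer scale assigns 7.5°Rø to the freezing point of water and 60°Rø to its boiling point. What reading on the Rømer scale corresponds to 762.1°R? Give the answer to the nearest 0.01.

First in Celsius: (762.1 - 491.67) × 5/9 = 150.2389°C.
Linearly onto the Rømer scale: 7.5 + (150.2389 / 100) × (60 - 7.5) = 86.38°Rø.

86.38°Rø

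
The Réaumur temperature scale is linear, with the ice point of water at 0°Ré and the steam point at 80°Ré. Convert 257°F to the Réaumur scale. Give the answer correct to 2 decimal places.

100.00°Ré

First in Celsius: (257 - 32) × 5/9 = 125.0000°C.
Linearly onto the Réaumur scale: 0 + (125.0000 / 100) × (80 - 0) = 100.00°Ré.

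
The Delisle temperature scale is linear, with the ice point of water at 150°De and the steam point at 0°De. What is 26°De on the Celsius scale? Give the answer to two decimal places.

Linear interpolation between the fixed points: C = (26 - 150) × 100 / (0 - 150) = 82.6667°C.

82.67°C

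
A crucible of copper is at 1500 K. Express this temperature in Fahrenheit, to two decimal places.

In Celsius: 1500 - 273.15 = 1226.8500°C.
In Fahrenheit: 1226.8500 × 1.8 + 32 = 2240.33°F.

2240.33°F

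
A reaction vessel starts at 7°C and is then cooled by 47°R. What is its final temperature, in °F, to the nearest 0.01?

The 47°R change is an interval, so only the factor 5/9 applies: -47 × 5/9 = -26.1111°C.
Final Celsius temperature: 7.0000 - 26.1111 = -19.1111°C.
In Fahrenheit: -19.1111 × 1.8 + 32 = -2.40°F.

-2.40°F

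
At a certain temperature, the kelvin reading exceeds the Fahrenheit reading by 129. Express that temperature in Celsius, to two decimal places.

Let x be the Fahrenheit reading; then the kelvin reading is 5/9·x + 255.372.
(5/9·x + 255.372) - x = 129  ⇒  (-4/9)·x = -126.372  ⇒  x = 284.3375°F.
In Celsius: (284.3375 - 32) × 5/9 = 140.19°C.

140.19°C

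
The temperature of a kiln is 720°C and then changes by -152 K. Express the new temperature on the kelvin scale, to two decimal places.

841.15 K

The 152 K change is an interval; Kelvin and Celsius degrees are the same size, so ΔC = -152°C.
Final Celsius temperature: 720.0000 - 152.0000 = 568.0000°C.
In kelvin: 568.0000 + 273.15 = 841.15 K.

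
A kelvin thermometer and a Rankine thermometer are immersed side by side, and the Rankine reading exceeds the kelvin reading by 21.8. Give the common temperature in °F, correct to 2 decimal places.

-410.62°F

Let x be the kelvin reading; then the Rankine reading is 1.8·x.
(1.8·x) - x = 21.8  ⇒  (0.8)·x = 21.8  ⇒  x = 27.2500 K.
In Celsius: 27.25 - 273.15 = -245.9000°C.
In Fahrenheit: -245.9000 × 1.8 + 32 = -410.62°F.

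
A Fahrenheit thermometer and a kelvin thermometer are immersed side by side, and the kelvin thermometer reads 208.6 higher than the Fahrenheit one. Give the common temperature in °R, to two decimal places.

Let x be the Fahrenheit reading; then the kelvin reading is 5/9·x + 255.372.
(5/9·x + 255.372) - x = 208.6  ⇒  (-4/9)·x = -46.7722  ⇒  x = 105.2375°F.
In Celsius: (105.2375 - 32) × 5/9 = 40.6875°C.
In Rankine: 40.6875 × 1.8 + 491.67 = 564.91°R.

564.91°R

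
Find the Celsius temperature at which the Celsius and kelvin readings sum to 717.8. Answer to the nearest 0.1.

222.3°C

Let C be the Celsius reading. The kelvin reading is K = 1·C + 273.15.
Require C + K = 717.8: (2)·C + 273.15 = 717.8.
C = (717.8 - 273.15) / (2) = 222.3.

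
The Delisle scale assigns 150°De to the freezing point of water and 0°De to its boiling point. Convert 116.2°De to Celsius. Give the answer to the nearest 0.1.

Linear interpolation between the fixed points: C = (116.2 - 150) × 100 / (0 - 150) = 22.5333°C.

22.5°C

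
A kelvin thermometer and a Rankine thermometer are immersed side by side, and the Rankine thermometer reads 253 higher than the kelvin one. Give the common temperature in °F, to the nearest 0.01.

109.58°F

Let x be the kelvin reading; then the Rankine reading is 1.8·x.
(1.8·x) - x = 253  ⇒  (0.8)·x = 253  ⇒  x = 316.2500 K.
In Celsius: 316.25 - 273.15 = 43.1000°C.
In Fahrenheit: 43.1000 × 1.8 + 32 = 109.58°F.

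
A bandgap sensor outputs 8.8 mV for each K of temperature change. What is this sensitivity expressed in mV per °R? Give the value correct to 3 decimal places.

The quantity depends on a temperature interval, so only the ratio of degree sizes applies; the offset between the scales is irrelevant.
A change of 1°R is a change of 5/9 K, so per °R the value is 8.8 × 5/9 = 4.889.

4.889 mV per °R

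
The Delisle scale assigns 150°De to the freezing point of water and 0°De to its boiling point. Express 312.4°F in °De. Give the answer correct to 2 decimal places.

-83.67°De

First in Celsius: (312.4 - 32) × 5/9 = 155.7778°C.
Linearly onto the Delisle scale: 150 + (155.7778 / 100) × (0 - 150) = -83.67°De.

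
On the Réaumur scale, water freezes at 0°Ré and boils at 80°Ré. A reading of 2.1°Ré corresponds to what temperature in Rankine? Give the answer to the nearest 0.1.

496.4°R

Linear interpolation between the fixed points: C = (2.1 - 0) × 100 / (80 - 0) = 2.6250°C.
Then 2.6250 × 1.8 + 491.67 = 496.4°R.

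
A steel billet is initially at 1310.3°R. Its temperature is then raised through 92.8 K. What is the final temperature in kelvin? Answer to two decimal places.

Initial temperature in Celsius: (1310.3 - 491.67) × 5/9 = 454.7944°C.
The 92.8 K change is an interval; Kelvin and Celsius degrees are the same size, so ΔC = +92.8°C.
Final Celsius temperature: 454.7944 + 92.8000 = 547.5944°C.
In kelvin: 547.5944 + 273.15 = 820.74 K.

820.74 K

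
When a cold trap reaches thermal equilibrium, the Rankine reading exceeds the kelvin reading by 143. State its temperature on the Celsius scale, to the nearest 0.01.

-94.40°C

Let x be the Rankine reading; then the kelvin reading is 5/9·x.
(5/9·x) - x = -143  ⇒  (-4/9)·x = -143  ⇒  x = 321.7500°R.
In Celsius: (321.75 - 491.67) × 5/9 = -94.40°C.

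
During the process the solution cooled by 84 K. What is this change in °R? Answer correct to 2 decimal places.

151.20°R

Only the scale ratio 1.8 matters for a change in temperature.
84 × 1.8 = 151.20.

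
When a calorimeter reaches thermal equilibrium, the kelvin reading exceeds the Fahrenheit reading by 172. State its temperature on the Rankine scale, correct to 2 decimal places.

Let x be the Fahrenheit reading; then the kelvin reading is 5/9·x + 255.372.
(5/9·x + 255.372) - x = 172  ⇒  (-4/9)·x = -83.3722  ⇒  x = 187.5875°F.
In Celsius: (187.5875 - 32) × 5/9 = 86.4375°C.
In Rankine: 86.4375 × 1.8 + 491.67 = 647.26°R.

647.26°R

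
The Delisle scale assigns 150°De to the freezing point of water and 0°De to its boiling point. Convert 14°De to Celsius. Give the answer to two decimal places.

90.67°C

Linear interpolation between the fixed points: C = (14 - 150) × 100 / (0 - 150) = 90.6667°C.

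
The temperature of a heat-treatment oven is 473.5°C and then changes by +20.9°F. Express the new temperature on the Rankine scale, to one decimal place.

1364.9°R

The 20.9°F change is an interval, so only the factor 5/9 applies: +20.9 × 5/9 = +11.6111°C.
Final Celsius temperature: 473.5000 + 11.6111 = 485.1111°C.
In Rankine: 485.1111 × 1.8 + 491.67 = 1364.9°R.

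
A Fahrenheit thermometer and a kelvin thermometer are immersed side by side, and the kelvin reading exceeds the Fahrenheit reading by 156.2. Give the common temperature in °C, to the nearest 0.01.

Let x be the Fahrenheit reading; then the kelvin reading is 5/9·x + 255.372.
(5/9·x + 255.372) - x = 156.2  ⇒  (-4/9)·x = -99.1722  ⇒  x = 223.1375°F.
In Celsius: (223.1375 - 32) × 5/9 = 106.19°C.

106.19°C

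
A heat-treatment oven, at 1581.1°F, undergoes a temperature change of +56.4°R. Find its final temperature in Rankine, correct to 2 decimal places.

Initial temperature in Celsius: (1581.1 - 32) × 5/9 = 860.6111°C.
The 56.4°R change is an interval, so only the factor 5/9 applies: +56.4 × 5/9 = +31.3333°C.
Final Celsius temperature: 860.6111 + 31.3333 = 891.9444°C.
In Rankine: 891.9444 × 1.8 + 491.67 = 2097.17°R.

2097.17°R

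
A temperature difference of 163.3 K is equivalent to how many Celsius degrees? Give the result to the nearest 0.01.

Kelvin and Celsius degrees are the same size, so the interval is unchanged: 163.30.

163.30°C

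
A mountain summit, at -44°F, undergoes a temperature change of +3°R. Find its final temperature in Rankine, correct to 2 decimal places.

418.67°R

Initial temperature in Celsius: (-44 - 32) × 5/9 = -42.2222°C.
The 3°R change is an interval, so only the factor 5/9 applies: +3 × 5/9 = +1.6667°C.
Final Celsius temperature: -42.2222 + 1.6667 = -40.5556°C.
In Rankine: -40.5556 × 1.8 + 491.67 = 418.67°R.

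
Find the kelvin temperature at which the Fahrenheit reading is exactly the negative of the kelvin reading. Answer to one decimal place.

Let K be the kelvin reading. The Fahrenheit reading is F = 1.8·K - 459.67.
Require F = -1·K: 1.8·K - 459.67 = -1·K.
(2.8)·K = 459.67  ⇒  K = 164.2.

164.2 K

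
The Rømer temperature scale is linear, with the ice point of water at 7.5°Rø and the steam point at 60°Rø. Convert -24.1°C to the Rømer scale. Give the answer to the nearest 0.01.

Linearly onto the Rømer scale: 7.5 + (-24.1000 / 100) × (60 - 7.5) = -5.15°Rø.

-5.15°Rø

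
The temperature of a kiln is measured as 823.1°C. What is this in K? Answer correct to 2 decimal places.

In kelvin: 823.1000 + 273.15 = 1096.25 K.

1096.25 K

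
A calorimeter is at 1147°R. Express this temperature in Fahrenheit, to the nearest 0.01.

687.33°F

In Celsius: (1147 - 491.67) × 5/9 = 364.0722°C.
In Fahrenheit: 364.0722 × 1.8 + 32 = 687.33°F.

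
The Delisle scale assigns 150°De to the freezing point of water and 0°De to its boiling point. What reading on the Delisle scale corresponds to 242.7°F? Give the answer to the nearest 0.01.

First in Celsius: (242.7 - 32) × 5/9 = 117.0556°C.
Linearly onto the Delisle scale: 150 + (117.0556 / 100) × (0 - 150) = -25.58°De.

-25.58°De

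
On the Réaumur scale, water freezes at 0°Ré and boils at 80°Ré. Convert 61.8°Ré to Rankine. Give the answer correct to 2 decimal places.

Linear interpolation between the fixed points: C = (61.8 - 0) × 100 / (80 - 0) = 77.2500°C.
Then 77.2500 × 1.8 + 491.67 = 630.72°R.

630.72°R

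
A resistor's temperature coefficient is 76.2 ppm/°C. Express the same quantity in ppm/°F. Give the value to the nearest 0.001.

42.333 ppm/°F

Since only a temperature interval is involved, the additive offset between the scales drops out.
A change of 1°F is a change of 5/9°C, so per °F the value is 76.2 × 5/9 = 42.333.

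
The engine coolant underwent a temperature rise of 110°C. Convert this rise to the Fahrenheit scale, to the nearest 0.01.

198.00°F

Only the scale ratio 1.8 matters for a change in temperature.
110 × 1.8 = 198.00.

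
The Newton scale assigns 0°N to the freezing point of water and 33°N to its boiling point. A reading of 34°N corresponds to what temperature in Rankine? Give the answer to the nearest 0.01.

677.12°R

Linear interpolation between the fixed points: C = (34 - 0) × 100 / (33 - 0) = 103.0303°C.
Then 103.0303 × 1.8 + 491.67 = 677.12°R.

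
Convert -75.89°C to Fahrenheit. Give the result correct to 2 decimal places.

-104.60°F

In Fahrenheit: -75.8900 × 1.8 + 32 = -104.60°F.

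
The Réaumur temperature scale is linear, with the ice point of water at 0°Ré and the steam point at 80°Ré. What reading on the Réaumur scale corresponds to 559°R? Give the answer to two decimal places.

29.92°Ré

First in Celsius: (559 - 491.67) × 5/9 = 37.4056°C.
Linearly onto the Réaumur scale: 0 + (37.4056 / 100) × (80 - 0) = 29.92°Ré.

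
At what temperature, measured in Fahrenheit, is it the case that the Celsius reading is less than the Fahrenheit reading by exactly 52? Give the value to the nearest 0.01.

77.00°F

Let F be the Fahrenheit reading. The Celsius reading is C = 5/9·F - 17.7778.
Require C - F = -52: (-4/9)·F - 17.7778 = -52.
F = (-52 + 17.7778) / (-4/9) = 77.00.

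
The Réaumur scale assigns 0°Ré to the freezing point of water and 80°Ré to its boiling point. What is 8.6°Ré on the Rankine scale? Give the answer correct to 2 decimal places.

511.02°R

Linear interpolation between the fixed points: C = (8.6 - 0) × 100 / (80 - 0) = 10.7500°C.
Then 10.7500 × 1.8 + 491.67 = 511.02°R.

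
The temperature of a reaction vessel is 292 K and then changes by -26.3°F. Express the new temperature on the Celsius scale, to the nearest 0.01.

Initial temperature in Celsius: 292 - 273.15 = 18.8500°C.
The 26.3°F change is an interval, so only the factor 5/9 applies: -26.3 × 5/9 = -14.6111°C.
Final Celsius temperature: 18.8500 - 14.6111 = 4.2389°C.

4.24°C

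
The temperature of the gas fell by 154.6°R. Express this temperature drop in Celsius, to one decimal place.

85.9°C

An interval of 1°R corresponds to 5/9°C.
154.6 × 5/9 = 85.9.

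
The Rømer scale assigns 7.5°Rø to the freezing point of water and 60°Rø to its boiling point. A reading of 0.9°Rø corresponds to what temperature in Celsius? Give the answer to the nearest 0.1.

-12.6°C

Linear interpolation between the fixed points: C = (0.9 - 7.5) × 100 / (60 - 7.5) = -12.5714°C.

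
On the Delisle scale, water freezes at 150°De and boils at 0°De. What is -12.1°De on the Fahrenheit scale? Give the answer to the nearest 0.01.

Linear interpolation between the fixed points: C = (-12.1 - 150) × 100 / (0 - 150) = 108.0667°C.
Then 108.0667 × 1.8 + 32 = 226.52°F.

226.52°F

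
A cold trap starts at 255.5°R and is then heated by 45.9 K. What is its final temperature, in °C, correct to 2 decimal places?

Initial temperature in Celsius: (255.5 - 491.67) × 5/9 = -131.2056°C.
The 45.9 K change is an interval; Kelvin and Celsius degrees are the same size, so ΔC = +45.9°C.
Final Celsius temperature: -131.2056 + 45.9000 = -85.3056°C.

-85.31°C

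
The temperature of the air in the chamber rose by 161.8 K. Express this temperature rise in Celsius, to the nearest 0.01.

161.80°C

Kelvin and Celsius degrees are the same size, so the interval is unchanged: 161.80.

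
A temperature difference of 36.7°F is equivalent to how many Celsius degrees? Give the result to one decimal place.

An interval of 1°F corresponds to 5/9°C.
36.7 × 5/9 = 20.4.

20.4°C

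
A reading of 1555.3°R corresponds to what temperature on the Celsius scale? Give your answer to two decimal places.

In Celsius: (1555.3 - 491.67) × 5/9 = 590.9056°C.

590.91°C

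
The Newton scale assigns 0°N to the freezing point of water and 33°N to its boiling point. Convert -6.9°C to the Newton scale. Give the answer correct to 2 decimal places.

-2.28°N

Linearly onto the Newton scale: 0 + (-6.9000 / 100) × (33 - 0) = -2.28°N.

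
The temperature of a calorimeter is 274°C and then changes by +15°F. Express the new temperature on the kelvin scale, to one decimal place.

The 15°F change is an interval, so only the factor 5/9 applies: +15 × 5/9 = +8.3333°C.
Final Celsius temperature: 274.0000 + 8.3333 = 282.3333°C.
In kelvin: 282.3333 + 273.15 = 555.5 K.

555.5 K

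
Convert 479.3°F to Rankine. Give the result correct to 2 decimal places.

In Celsius: (479.3 - 32) × 5/9 = 248.5000°C.
In Rankine: 248.5000 × 1.8 + 491.67 = 938.97°R.

938.97°R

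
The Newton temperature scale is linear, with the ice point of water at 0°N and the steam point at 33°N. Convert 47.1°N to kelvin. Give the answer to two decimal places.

Linear interpolation between the fixed points: C = (47.1 - 0) × 100 / (33 - 0) = 142.7273°C.
Then 142.7273 + 273.15 = 415.88 K.

415.88 K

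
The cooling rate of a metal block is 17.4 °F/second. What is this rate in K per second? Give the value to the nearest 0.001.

Since only a temperature interval is involved, the additive offset between the scales drops out.
A change of 1°F is a change of 5/9 K, so 17.4 × 5/9 = 9.667.

9.667 K/second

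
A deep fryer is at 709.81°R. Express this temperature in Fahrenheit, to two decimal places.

250.14°F

In Celsius: (709.81 - 491.67) × 5/9 = 121.1889°C.
In Fahrenheit: 121.1889 × 1.8 + 32 = 250.14°F.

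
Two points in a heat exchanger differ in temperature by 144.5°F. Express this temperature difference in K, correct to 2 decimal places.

An interval of 1°F corresponds to 5/9 K.
144.5 × 5/9 = 80.28.

80.28 K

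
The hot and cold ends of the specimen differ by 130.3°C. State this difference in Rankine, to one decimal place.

234.5°R

Only the scale ratio 1.8 matters for a change in temperature.
130.3 × 1.8 = 234.5.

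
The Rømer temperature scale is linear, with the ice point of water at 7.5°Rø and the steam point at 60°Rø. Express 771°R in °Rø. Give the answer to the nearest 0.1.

89.0°Rø

First in Celsius: (771 - 491.67) × 5/9 = 155.1833°C.
Linearly onto the Rømer scale: 7.5 + (155.1833 / 100) × (60 - 7.5) = 89.0°Rø.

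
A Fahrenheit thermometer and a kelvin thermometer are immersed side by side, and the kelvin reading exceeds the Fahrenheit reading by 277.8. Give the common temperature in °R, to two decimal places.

Let x be the Fahrenheit reading; then the kelvin reading is 5/9·x + 255.372.
(5/9·x + 255.372) - x = 277.8  ⇒  (-4/9)·x = 22.4278  ⇒  x = -50.4625°F.
In Celsius: (-50.4625 - 32) × 5/9 = -45.8125°C.
In Rankine: -45.8125 × 1.8 + 491.67 = 409.21°R.

409.21°R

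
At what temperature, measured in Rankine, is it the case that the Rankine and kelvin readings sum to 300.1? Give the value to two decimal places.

192.92°R

Let R be the Rankine reading. The kelvin reading is K = 5/9·R.
Require R + K = 300.1: (14/9)·R = 300.1.
R = (300.1) / (14/9) = 192.92.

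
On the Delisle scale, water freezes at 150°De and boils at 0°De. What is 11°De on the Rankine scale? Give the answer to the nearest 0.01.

Linear interpolation between the fixed points: C = (11 - 150) × 100 / (0 - 150) = 92.6667°C.
Then 92.6667 × 1.8 + 491.67 = 658.47°R.

658.47°R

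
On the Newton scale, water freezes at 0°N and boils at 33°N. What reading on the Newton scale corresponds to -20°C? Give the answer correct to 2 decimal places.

-6.60°N

Linearly onto the Newton scale: 0 + (-20.0000 / 100) × (33 - 0) = -6.60°N.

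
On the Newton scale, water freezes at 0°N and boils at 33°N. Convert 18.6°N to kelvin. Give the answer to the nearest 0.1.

329.5 K

Linear interpolation between the fixed points: C = (18.6 - 0) × 100 / (33 - 0) = 56.3636°C.
Then 56.3636 + 273.15 = 329.5 K.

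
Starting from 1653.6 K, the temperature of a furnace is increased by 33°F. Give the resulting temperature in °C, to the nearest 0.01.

1398.78°C

Initial temperature in Celsius: 1653.6 - 273.15 = 1380.4500°C.
The 33°F change is an interval, so only the factor 5/9 applies: +33 × 5/9 = +18.3333°C.
Final Celsius temperature: 1380.4500 + 18.3333 = 1398.7833°C.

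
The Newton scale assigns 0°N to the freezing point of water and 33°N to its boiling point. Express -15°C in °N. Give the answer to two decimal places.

Linearly onto the Newton scale: 0 + (-15.0000 / 100) × (33 - 0) = -4.95°N.

-4.95°N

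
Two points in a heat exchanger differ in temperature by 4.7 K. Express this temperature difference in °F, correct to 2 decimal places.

8.46°F

For a temperature interval the offset drops out; only the factor 1.8 applies.
4.7 × 1.8 = 8.46.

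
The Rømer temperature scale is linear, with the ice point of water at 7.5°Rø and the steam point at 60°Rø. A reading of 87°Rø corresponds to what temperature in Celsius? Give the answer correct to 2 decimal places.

151.43°C

Linear interpolation between the fixed points: C = (87 - 7.5) × 100 / (60 - 7.5) = 151.4286°C.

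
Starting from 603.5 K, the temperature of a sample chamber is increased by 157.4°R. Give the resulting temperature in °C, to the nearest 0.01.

417.79°C

Initial temperature in Celsius: 603.5 - 273.15 = 330.3500°C.
The 157.4°R change is an interval, so only the factor 5/9 applies: +157.4 × 5/9 = +87.4444°C.
Final Celsius temperature: 330.3500 + 87.4444 = 417.7944°C.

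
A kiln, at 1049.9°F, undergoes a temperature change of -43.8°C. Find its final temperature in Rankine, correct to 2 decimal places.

1430.73°R

Initial temperature in Celsius: (1049.9 - 32) × 5/9 = 565.5000°C.
Final Celsius temperature: 565.5000 - 43.8000 = 521.7000°C.
In Rankine: 521.7000 × 1.8 + 491.67 = 1430.73°R.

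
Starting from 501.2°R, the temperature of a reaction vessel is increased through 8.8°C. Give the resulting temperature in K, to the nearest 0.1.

287.2 K

Initial temperature in Celsius: (501.2 - 491.67) × 5/9 = 5.2944°C.
Final Celsius temperature: 5.2944 + 8.8000 = 14.0944°C.
In kelvin: 14.0944 + 273.15 = 287.2 K.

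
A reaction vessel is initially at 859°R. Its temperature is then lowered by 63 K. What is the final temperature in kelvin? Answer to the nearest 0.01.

Initial temperature in Celsius: (859 - 491.67) × 5/9 = 204.0722°C.
The 63 K change is an interval; Kelvin and Celsius degrees are the same size, so ΔC = -63°C.
Final Celsius temperature: 204.0722 - 63.0000 = 141.0722°C.
In kelvin: 141.0722 + 273.15 = 414.22 K.

414.22 K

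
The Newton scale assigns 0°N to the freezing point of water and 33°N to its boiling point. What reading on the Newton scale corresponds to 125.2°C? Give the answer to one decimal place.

Linearly onto the Newton scale: 0 + (125.2000 / 100) × (33 - 0) = 41.3°N.

41.3°N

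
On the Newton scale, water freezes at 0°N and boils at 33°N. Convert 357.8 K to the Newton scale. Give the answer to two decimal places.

27.93°N

First in Celsius: 357.8 - 273.15 = 84.6500°C.
Linearly onto the Newton scale: 0 + (84.6500 / 100) × (33 - 0) = 27.93°N.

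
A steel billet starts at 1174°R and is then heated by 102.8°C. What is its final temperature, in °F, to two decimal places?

Initial temperature in Celsius: (1174 - 491.67) × 5/9 = 379.0722°C.
Final Celsius temperature: 379.0722 + 102.8000 = 481.8722°C.
In Fahrenheit: 481.8722 × 1.8 + 32 = 899.37°F.

899.37°F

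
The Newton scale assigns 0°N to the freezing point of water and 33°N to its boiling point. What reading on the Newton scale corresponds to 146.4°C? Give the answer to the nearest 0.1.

Linearly onto the Newton scale: 0 + (146.4000 / 100) × (33 - 0) = 48.3°N.

48.3°N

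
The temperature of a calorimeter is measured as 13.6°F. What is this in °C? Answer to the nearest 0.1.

-10.2°C

In Celsius: (13.6 - 32) × 5/9 = -10.2222°C.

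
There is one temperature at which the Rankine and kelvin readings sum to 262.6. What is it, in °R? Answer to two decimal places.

Let R be the Rankine reading. The kelvin reading is K = 5/9·R.
Require R + K = 262.6: (14/9)·R = 262.6.
R = (262.6) / (14/9) = 168.81.

168.81°R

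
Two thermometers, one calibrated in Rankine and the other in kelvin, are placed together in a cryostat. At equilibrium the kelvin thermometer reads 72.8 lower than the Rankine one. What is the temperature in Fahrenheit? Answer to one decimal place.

Let x be the Rankine reading; then the kelvin reading is 5/9·x.
(5/9·x) - x = -72.8  ⇒  (-4/9)·x = -72.8  ⇒  x = 163.8000°R.
In Celsius: (163.8 - 491.67) × 5/9 = -182.1500°C.
In Fahrenheit: -182.1500 × 1.8 + 32 = -295.9°F.

-295.9°F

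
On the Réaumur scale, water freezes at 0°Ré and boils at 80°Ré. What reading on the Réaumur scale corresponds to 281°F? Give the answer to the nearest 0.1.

First in Celsius: (281 - 32) × 5/9 = 138.3333°C.
Linearly onto the Réaumur scale: 0 + (138.3333 / 100) × (80 - 0) = 110.7°Ré.

110.7°Ré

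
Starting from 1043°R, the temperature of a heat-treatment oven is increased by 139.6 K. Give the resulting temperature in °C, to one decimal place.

445.9°C

Initial temperature in Celsius: (1043 - 491.67) × 5/9 = 306.2944°C.
The 139.6 K change is an interval; Kelvin and Celsius degrees are the same size, so ΔC = +139.6°C.
Final Celsius temperature: 306.2944 + 139.6000 = 445.8944°C.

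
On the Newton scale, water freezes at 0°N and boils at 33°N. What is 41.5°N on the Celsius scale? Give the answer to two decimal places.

Linear interpolation between the fixed points: C = (41.5 - 0) × 100 / (33 - 0) = 125.7576°C.

125.76°C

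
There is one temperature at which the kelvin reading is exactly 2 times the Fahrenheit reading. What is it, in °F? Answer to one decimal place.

176.8°F

Let F be the Fahrenheit reading. The kelvin reading is K = 5/9·F + 255.372.
Require K = 2·F: 5/9·F + 255.372 = 2·F.
(-13/9)·F = -255.372  ⇒  F = 176.8.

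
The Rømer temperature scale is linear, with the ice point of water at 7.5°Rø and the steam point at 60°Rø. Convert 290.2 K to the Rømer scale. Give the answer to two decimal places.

First in Celsius: 290.2 - 273.15 = 17.0500°C.
Linearly onto the Rømer scale: 7.5 + (17.0500 / 100) × (60 - 7.5) = 16.45°Rø.

16.45°Rø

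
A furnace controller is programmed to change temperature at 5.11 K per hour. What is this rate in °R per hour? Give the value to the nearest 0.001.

9.198 °R/hour

Since only a temperature interval is involved, the additive offset between the scales drops out.
A change of 1 K is a change of 1.8°R, so 5.11 × 1.8 = 9.198.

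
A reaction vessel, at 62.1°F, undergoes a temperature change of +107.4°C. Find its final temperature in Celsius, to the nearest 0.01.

Initial temperature in Celsius: (62.1 - 32) × 5/9 = 16.7222°C.
Final Celsius temperature: 16.7222 + 107.4000 = 124.1222°C.

124.12°C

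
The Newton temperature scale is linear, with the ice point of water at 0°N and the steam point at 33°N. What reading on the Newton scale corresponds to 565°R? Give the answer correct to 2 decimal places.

13.44°N

First in Celsius: (565 - 491.67) × 5/9 = 40.7389°C.
Linearly onto the Newton scale: 0 + (40.7389 / 100) × (33 - 0) = 13.44°N.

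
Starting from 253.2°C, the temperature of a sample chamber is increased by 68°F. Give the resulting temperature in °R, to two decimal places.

The 68°F change is an interval, so only the factor 5/9 applies: +68 × 5/9 = +37.7778°C.
Final Celsius temperature: 253.2000 + 37.7778 = 290.9778°C.
In Rankine: 290.9778 × 1.8 + 491.67 = 1015.43°R.

1015.43°R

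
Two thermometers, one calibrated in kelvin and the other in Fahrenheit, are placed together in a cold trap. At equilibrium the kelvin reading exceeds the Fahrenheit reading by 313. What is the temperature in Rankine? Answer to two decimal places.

330.01°R

Let x be the kelvin reading; then the Fahrenheit reading is 1.8·x - 459.67.
(1.8·x - 459.67) - x = -313  ⇒  (0.8)·x = 146.67  ⇒  x = 183.3375 K.
In Celsius: 183.3375 - 273.15 = -89.8125°C.
In Rankine: -89.8125 × 1.8 + 491.67 = 330.01°R.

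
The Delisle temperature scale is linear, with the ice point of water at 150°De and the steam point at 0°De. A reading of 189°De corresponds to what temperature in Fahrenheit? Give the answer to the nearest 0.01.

-14.80°F

Linear interpolation between the fixed points: C = (189 - 150) × 100 / (0 - 150) = -26.0000°C.
Then -26.0000 × 1.8 + 32 = -14.80°F.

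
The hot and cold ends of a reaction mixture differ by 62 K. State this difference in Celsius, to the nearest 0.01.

Kelvin and Celsius degrees are the same size, so the interval is unchanged: 62.00.

62.00°C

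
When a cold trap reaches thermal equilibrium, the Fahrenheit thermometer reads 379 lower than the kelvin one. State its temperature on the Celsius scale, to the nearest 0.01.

-172.31°C

Let x be the kelvin reading; then the Fahrenheit reading is 1.8·x - 459.67.
(1.8·x - 459.67) - x = -379  ⇒  (0.8)·x = 80.67  ⇒  x = 100.8375 K.
In Celsius: 100.8375 - 273.15 = -172.31°C.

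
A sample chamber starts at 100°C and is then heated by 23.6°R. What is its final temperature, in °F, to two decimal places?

235.60°F

The 23.6°R change is an interval, so only the factor 5/9 applies: +23.6 × 5/9 = +13.1111°C.
Final Celsius temperature: 100.0000 + 13.1111 = 113.1111°C.
In Fahrenheit: 113.1111 × 1.8 + 32 = 235.60°F.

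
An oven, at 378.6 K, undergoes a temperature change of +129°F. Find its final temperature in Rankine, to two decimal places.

Initial temperature in Celsius: 378.6 - 273.15 = 105.4500°C.
The 129°F change is an interval, so only the factor 5/9 applies: +129 × 5/9 = +71.6667°C.
Final Celsius temperature: 105.4500 + 71.6667 = 177.1167°C.
In Rankine: 177.1167 × 1.8 + 491.67 = 810.48°R.

810.48°R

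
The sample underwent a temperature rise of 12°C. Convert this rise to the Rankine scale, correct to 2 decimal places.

21.60°R

For a temperature interval the offset drops out; only the factor 1.8 applies.
12 × 1.8 = 21.60.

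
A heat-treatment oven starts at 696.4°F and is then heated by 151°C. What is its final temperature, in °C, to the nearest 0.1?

520.1°C

Initial temperature in Celsius: (696.4 - 32) × 5/9 = 369.1111°C.
Final Celsius temperature: 369.1111 + 151.0000 = 520.1111°C.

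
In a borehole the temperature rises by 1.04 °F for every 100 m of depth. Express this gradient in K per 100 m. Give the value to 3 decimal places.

The quantity depends on a temperature interval, so only the ratio of degree sizes applies; the offset between the scales is irrelevant.
A change of 1°F is a change of 5/9 K, so 1.04 × 5/9 = 0.578.

0.578 K/100 m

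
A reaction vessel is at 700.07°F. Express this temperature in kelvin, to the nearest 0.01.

644.30 K

In Celsius: (700.07 - 32) × 5/9 = 371.1500°C.
In kelvin: 371.1500 + 273.15 = 644.30 K.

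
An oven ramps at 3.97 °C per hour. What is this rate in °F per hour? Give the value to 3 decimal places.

Since only a temperature interval is involved, the additive offset between the scales drops out.
A change of 1°C is a change of 1.8°F, so 3.97 × 1.8 = 7.146.

7.146 °F/hour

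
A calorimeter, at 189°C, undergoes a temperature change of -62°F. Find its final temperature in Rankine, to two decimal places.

769.87°R

The 62°F change is an interval, so only the factor 5/9 applies: -62 × 5/9 = -34.4444°C.
Final Celsius temperature: 189.0000 - 34.4444 = 154.5556°C.
In Rankine: 154.5556 × 1.8 + 491.67 = 769.87°R.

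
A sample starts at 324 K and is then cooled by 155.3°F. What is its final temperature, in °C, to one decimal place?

Initial temperature in Celsius: 324 - 273.15 = 50.8500°C.
The 155.3°F change is an interval, so only the factor 5/9 applies: -155.3 × 5/9 = -86.2778°C.
Final Celsius temperature: 50.8500 - 86.2778 = -35.4278°C.

-35.4°C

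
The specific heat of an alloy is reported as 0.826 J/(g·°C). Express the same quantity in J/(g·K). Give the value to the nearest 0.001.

Since only a temperature interval is involved, the additive offset between the scales drops out.
A change of 1 K is a change of 1°C, so per K the value is 0.826 × 1 = 0.826.

0.826 J/(g·K)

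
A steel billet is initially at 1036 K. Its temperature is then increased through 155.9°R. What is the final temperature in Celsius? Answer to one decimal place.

Initial temperature in Celsius: 1036 - 273.15 = 762.8500°C.
The 155.9°R change is an interval, so only the factor 5/9 applies: +155.9 × 5/9 = +86.6111°C.
Final Celsius temperature: 762.8500 + 86.6111 = 849.4611°C.

849.5°C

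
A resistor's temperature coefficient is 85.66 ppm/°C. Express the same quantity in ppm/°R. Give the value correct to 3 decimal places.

Since only a temperature interval is involved, the additive offset between the scales drops out.
A change of 1°R is a change of 5/9°C, so per °R the value is 85.66 × 5/9 = 47.589.

47.589 ppm/°R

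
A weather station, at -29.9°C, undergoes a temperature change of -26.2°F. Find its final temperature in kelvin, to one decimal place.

228.7 K

The 26.2°F change is an interval, so only the factor 5/9 applies: -26.2 × 5/9 = -14.5556°C.
Final Celsius temperature: -29.9000 - 14.5556 = -44.4556°C.
In kelvin: -44.4556 + 273.15 = 228.7 K.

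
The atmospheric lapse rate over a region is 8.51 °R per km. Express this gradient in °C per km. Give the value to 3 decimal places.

4.728 °C/km

The quantity depends on a temperature interval, so only the ratio of degree sizes applies; the offset between the scales is irrelevant.
A change of 1°R is a change of 5/9°C, so 8.51 × 5/9 = 4.728.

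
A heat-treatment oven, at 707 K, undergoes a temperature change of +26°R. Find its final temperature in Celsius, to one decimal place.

Initial temperature in Celsius: 707 - 273.15 = 433.8500°C.
The 26°R change is an interval, so only the factor 5/9 applies: +26 × 5/9 = +14.4444°C.
Final Celsius temperature: 433.8500 + 14.4444 = 448.2944°C.

448.3°C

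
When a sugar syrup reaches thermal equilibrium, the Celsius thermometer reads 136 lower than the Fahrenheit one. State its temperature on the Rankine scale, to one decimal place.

Let x be the Fahrenheit reading; then the Celsius reading is 5/9·x - 17.7778.
(5/9·x - 17.7778) - x = -136  ⇒  (-4/9)·x = -118.222  ⇒  x = 266.0000°F.
In Celsius: (266 - 32) × 5/9 = 130.0000°C.
In Rankine: 130.0000 × 1.8 + 491.67 = 725.7°R.

725.7°R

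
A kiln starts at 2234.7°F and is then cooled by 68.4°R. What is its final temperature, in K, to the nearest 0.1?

Initial temperature in Celsius: (2234.7 - 32) × 5/9 = 1223.7222°C.
The 68.4°R change is an interval, so only the factor 5/9 applies: -68.4 × 5/9 = -38.0000°C.
Final Celsius temperature: 1223.7222 - 38.0000 = 1185.7222°C.
In kelvin: 1185.7222 + 273.15 = 1458.9 K.

1458.9 K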